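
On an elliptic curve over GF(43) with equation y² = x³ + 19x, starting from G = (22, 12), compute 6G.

(9, 30)

Double-and-add on 6 = (110)₂. Start with G = (22, 12) for the leading 1-bit.
double: tangent at (22, 12): λ = (3·22² + 19)/(2·12) ≡ 9/24. 24⁻¹ ≡ 9 (mod 43), so λ ≡ 9·9 ≡ 38.
  x = λ² - 22 - 22 = 1444 - 44 ≡ 24; y = λ·(22 - 24) - 12 ≡ 41. → (24, 41)
add G: (24, 41) + (22, 12). λ = (12 - 41)/(22 - 24) ≡ 14/41 mod 43. 41⁻¹ ≡ 21 (mod 43), so λ ≡ 36.
  x = λ² - 24 - 22 = 1296 - 46 ≡ 3; y = λ·(24 - 3) - 41 ≡ 27. → (3, 27)
double: tangent at (3, 27): λ = (3·3² + 19)/(2·27) ≡ 3/11. 11⁻¹ ≡ 4 (mod 43) since 11·4 = 44 ≡ 1, so λ ≡ 3·4 ≡ 12.
  x = λ² - 3 - 3 = 144 - 6 ≡ 9; y = λ·(3 - 9) - 27 ≡ 30. → (9, 30)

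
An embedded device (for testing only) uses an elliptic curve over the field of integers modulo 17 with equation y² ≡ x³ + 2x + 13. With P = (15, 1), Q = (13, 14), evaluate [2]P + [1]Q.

(0, 9)

First 2P:
Repeated addition: build up to 2P.
2P: tangent at (15, 1): λ = (3·15² + 2)/(2·1) ≡ 14/2. 2⁻¹ ≡ 9 (mod 17) since 2·9 = 18 ≡ 1, so λ ≡ 14·9 ≡ 7.
  x = λ² - 15 - 15 = 49 - 30 ≡ 2; y = λ·(15 - 2) - 1 ≡ 5. → (2, 5)
2P = (2, 5).
Finally 2P + Q:
(2, 5) + (13, 14). λ = (14 - 5)/(13 - 2) ≡ 9/11 mod 17. 11⁻¹ ≡ 14 (mod 17), so λ ≡ 7.
  x = λ² - 2 - 13 = 49 - 15 ≡ 0; y = λ·(2 - 0) - 5 ≡ 9. → (0, 9)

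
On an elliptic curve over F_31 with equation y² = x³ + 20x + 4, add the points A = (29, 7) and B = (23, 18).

(28, 17)

(29, 7) + (23, 18). λ = (18 - 7)/(23 - 29) ≡ 11/25 mod 31. 25⁻¹ ≡ 5 (mod 31) since 25·5 = 125 ≡ 1, so λ ≡ 24.
  x = λ² - 29 - 23 = 576 - 52 ≡ 28; y = λ·(29 - 28) - 7 ≡ 17. → (28, 17)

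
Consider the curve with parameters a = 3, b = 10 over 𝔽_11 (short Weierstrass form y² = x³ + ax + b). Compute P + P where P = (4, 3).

tangent at (4, 3): λ = (3·4² + 3)/(2·3) ≡ 7/6. 6⁻¹ ≡ 2 (mod 11) since 6·2 = 12 ≡ 1, so λ ≡ 7·2 ≡ 3.
  x = λ² - 4 - 4 = 9 - 8 ≡ 1; y = λ·(4 - 1) - 3 ≡ 6. → (1, 6)

(1, 6)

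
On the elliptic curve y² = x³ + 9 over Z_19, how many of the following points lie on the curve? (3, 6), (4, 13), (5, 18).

(3, 6): 6² ≡ 17, rhs ≡ 17 → on.
(4, 13): 13² ≡ 17, rhs ≡ 16 → off.
(5, 18): 18² ≡ 1, rhs ≡ 1 → on.

2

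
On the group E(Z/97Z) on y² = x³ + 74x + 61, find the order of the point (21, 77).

2P: tangent at (21, 77): λ = (3·21² + 74)/(2·77) ≡ 39/57. 57⁻¹ ≡ 80 (mod 97) since 57·80 = 4560 ≡ 1, so λ ≡ 39·80 ≡ 16.
  x = λ² - 21 - 21 = 256 - 42 ≡ 20; y = λ·(21 - 20) - 77 ≡ 36. → (20, 36)
3P: (20, 36) + (21, 77). λ = (77 - 36)/(21 - 20) ≡ 41/1 mod 97. 1⁻¹ ≡ 1 (mod 97), so λ ≡ 41.
  x = λ² - 20 - 21 = 1681 - 41 ≡ 88; y = λ·(20 - 88) - 36 ≡ 86. → (88, 86)
4P: (88, 86) + (21, 77). λ = (77 - 86)/(21 - 88) ≡ 88/30 mod 97. 30⁻¹ ≡ 55 (mod 97), so λ ≡ 87.
  x = λ² - 88 - 21 = 7569 - 109 ≡ 88; y = λ·(88 - 88) - 86 ≡ 11. → (88, 11)
5P: (88, 11) + (21, 77). λ = (77 - 11)/(21 - 88) ≡ 66/30 mod 97. 30⁻¹ ≡ 55 (mod 97), so λ ≡ 41.
  x = λ² - 88 - 21 = 1681 - 109 ≡ 20; y = λ·(88 - 20) - 11 ≡ 61. → (20, 61)
6P: (20, 61) + (21, 77). λ = (77 - 61)/(21 - 20) ≡ 16/1 mod 97. 1⁻¹ ≡ 1 (mod 97), so λ ≡ 16.
  x = λ² - 20 - 21 = 256 - 41 ≡ 21; y = λ·(20 - 21) - 61 ≡ 20. → (21, 20)
7P: (21, 20) + (21, 77): same x and y₁ ≡ -y₂, so the sum is the point at infinity.
7P = the point at infinity, so the order is 7.

7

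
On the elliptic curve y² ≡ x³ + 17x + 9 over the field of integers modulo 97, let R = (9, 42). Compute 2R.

tangent at (9, 42): λ = (3·9² + 17)/(2·42) ≡ 66/84. 84⁻¹ ≡ 82 (mod 97), so λ ≡ 66·82 ≡ 77.
  x = λ² - 9 - 9 = 5929 - 18 ≡ 91; y = λ·(9 - 91) - 42 ≡ 46. → (91, 46)

(91, 46)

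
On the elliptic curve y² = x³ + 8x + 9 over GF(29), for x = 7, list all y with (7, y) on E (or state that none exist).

x³ + 8x + 9 = 408 ≡ 2 (mod 29).
2 is a non-residue mod 29; no y exists.

none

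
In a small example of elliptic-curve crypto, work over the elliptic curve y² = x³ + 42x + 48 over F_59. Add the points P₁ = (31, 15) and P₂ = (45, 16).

(31, 15) + (45, 16). λ = (16 - 15)/(45 - 31) ≡ 1/14 mod 59. 14⁻¹ ≡ 38 (mod 59) since 14·38 = 532 ≡ 1, so λ ≡ 38.
  x = λ² - 31 - 45 = 1444 - 76 ≡ 11; y = λ·(31 - 11) - 15 ≡ 37. → (11, 37)

(11, 37)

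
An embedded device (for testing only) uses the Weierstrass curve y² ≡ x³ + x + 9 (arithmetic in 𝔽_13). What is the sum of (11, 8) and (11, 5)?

The two points share x = 11 and their y-coordinates satisfy 8 + 5 ≡ 0 (mod 13), so they are inverses. Their sum is the point at infinity.

O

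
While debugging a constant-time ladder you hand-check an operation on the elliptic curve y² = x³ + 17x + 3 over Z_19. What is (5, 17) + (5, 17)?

tangent at (5, 17): λ = (3·5² + 17)/(2·17) ≡ 16/15. 15⁻¹ ≡ 14 (mod 19), so λ ≡ 16·14 ≡ 15.
  x = λ² - 5 - 5 = 225 - 10 ≡ 6; y = λ·(5 - 6) - 17 ≡ 6. → (6, 6)

(6, 6)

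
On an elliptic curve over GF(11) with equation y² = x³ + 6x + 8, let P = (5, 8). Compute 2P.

(10, 10)

tangent at (5, 8): λ = (3·5² + 6)/(2·8) ≡ 4/5. 5⁻¹ ≡ 9 (mod 11), so λ ≡ 4·9 ≡ 3.
  x = λ² - 5 - 5 = 9 - 10 ≡ 10; y = λ·(5 - 10) - 8 ≡ 10. → (10, 10)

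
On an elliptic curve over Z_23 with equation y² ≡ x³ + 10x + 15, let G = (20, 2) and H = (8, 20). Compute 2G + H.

First 2G:
Repeated addition: build up to 2G.
2G: tangent at (20, 2): λ = (3·20² + 10)/(2·2) ≡ 14/4. 4⁻¹ ≡ 6 (mod 23), so λ ≡ 14·6 ≡ 15.
  x = λ² - 20 - 20 = 225 - 40 ≡ 1; y = λ·(20 - 1) - 2 ≡ 7. → (1, 7)
2G = (1, 7).
Finally 2G + H:
(1, 7) + (8, 20). λ = (20 - 7)/(8 - 1) ≡ 13/7 mod 23. 7⁻¹ ≡ 10 (mod 23) since 7·10 = 70 ≡ 1, so λ ≡ 15.
  x = λ² - 1 - 8 = 225 - 9 ≡ 9; y = λ·(1 - 9) - 7 ≡ 11. → (9, 11)

(9, 11)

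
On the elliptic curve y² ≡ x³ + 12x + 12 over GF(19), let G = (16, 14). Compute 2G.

(10, 12)

tangent at (16, 14): λ = (3·16² + 12)/(2·14) ≡ 1/9. 9⁻¹ ≡ 17 (mod 19), so λ ≡ 1·17 ≡ 17.
  x = λ² - 16 - 16 = 289 - 32 ≡ 10; y = λ·(16 - 10) - 14 ≡ 12. → (10, 12)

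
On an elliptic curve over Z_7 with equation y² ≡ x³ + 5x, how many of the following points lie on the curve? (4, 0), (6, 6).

(4, 0): 0² ≡ 0, rhs ≡ 0 → on.
(6, 6): 6² ≡ 1, rhs ≡ 1 → on.

2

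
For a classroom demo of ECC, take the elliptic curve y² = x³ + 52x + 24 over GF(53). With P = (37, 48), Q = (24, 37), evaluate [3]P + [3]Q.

(30, 21)

First 3P:
Repeated addition: build up to 3P.
2P: tangent at (37, 48): λ = (3·37² + 52)/(2·48) ≡ 25/43. 43⁻¹ ≡ 37 (mod 53), so λ ≡ 25·37 ≡ 24.
  x = λ² - 37 - 37 = 576 - 74 ≡ 25; y = λ·(37 - 25) - 48 ≡ 28. → (25, 28)
3P: (25, 28) + (37, 48). λ = (48 - 28)/(37 - 25) ≡ 20/12 mod 53. 12⁻¹ ≡ 31 (mod 53), so λ ≡ 37.
  x = λ² - 25 - 37 = 1369 - 62 ≡ 35; y = λ·(25 - 35) - 28 ≡ 26. → (35, 26)
3P = (35, 26).
Next 3Q:
Repeated addition: build up to 3Q.
2Q: tangent at (24, 37): λ = (3·24² + 52)/(2·37) ≡ 31/21. 21⁻¹ ≡ 48 (mod 53), so λ ≡ 31·48 ≡ 4.
  x = λ² - 24 - 24 = 16 - 48 ≡ 21; y = λ·(24 - 21) - 37 ≡ 28. → (21, 28)
3Q: (21, 28) + (24, 37). λ = (37 - 28)/(24 - 21) ≡ 9/3 mod 53. 3⁻¹ ≡ 18 (mod 53) since 3·18 = 54 ≡ 1, so λ ≡ 3.
  x = λ² - 21 - 24 = 9 - 45 ≡ 17; y = λ·(21 - 17) - 28 ≡ 37. → (17, 37)
3Q = (17, 37).
Finally 3P + 3Q:
(35, 26) + (17, 37). λ = (37 - 26)/(17 - 35) ≡ 11/35 mod 53. 35⁻¹ ≡ 50 (mod 53), so λ ≡ 20.
  x = λ² - 35 - 17 = 400 - 52 ≡ 30; y = λ·(35 - 30) - 26 ≡ 21. → (30, 21)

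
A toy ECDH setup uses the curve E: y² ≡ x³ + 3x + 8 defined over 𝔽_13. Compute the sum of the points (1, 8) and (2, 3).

(9, 6)

(1, 8) + (2, 3). λ = (3 - 8)/(2 - 1) ≡ 8/1 mod 13. 1⁻¹ ≡ 1 (mod 13) since 1·1 = 1 ≡ 1, so λ ≡ 8.
  x = λ² - 1 - 2 = 64 - 3 ≡ 9; y = λ·(1 - 9) - 8 ≡ 6. → (9, 6)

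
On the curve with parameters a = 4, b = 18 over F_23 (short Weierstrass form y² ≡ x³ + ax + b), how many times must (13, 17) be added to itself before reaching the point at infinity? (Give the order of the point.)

7

2P: tangent at (13, 17): λ = (3·13² + 4)/(2·17) ≡ 5/11. 11⁻¹ ≡ 21 (mod 23), so λ ≡ 5·21 ≡ 13.
  x = λ² - 13 - 13 = 169 - 26 ≡ 5; y = λ·(13 - 5) - 17 ≡ 18. → (5, 18)
3P: (5, 18) + (13, 17). λ = (17 - 18)/(13 - 5) ≡ 22/8 mod 23. 8⁻¹ ≡ 3 (mod 23), so λ ≡ 20.
  x = λ² - 5 - 13 = 400 - 18 ≡ 14; y = λ·(5 - 14) - 18 ≡ 9. → (14, 9)
4P: (14, 9) + (13, 17). λ = (17 - 9)/(13 - 14) ≡ 8/22 mod 23. 22⁻¹ ≡ 22 (mod 23) since 22·22 = 484 ≡ 1, so λ ≡ 15.
  x = λ² - 14 - 13 = 225 - 27 ≡ 14; y = λ·(14 - 14) - 9 ≡ 14. → (14, 14)
5P: (14, 14) + (13, 17). λ = (17 - 14)/(13 - 14) ≡ 3/22 mod 23. 22⁻¹ ≡ 22 (mod 23), so λ ≡ 20.
  x = λ² - 14 - 13 = 400 - 27 ≡ 5; y = λ·(14 - 5) - 14 ≡ 5. → (5, 5)
6P: (5, 5) + (13, 17). λ = (17 - 5)/(13 - 5) ≡ 12/8 mod 23. 8⁻¹ ≡ 3 (mod 23), so λ ≡ 13.
  x = λ² - 5 - 13 = 169 - 18 ≡ 13; y = λ·(5 - 13) - 5 ≡ 6. → (13, 6)
7P: (13, 6) + (13, 17): same x and y₁ ≡ -y₂, so the sum is the point at infinity.
7P = the point at infinity, so the order is 7.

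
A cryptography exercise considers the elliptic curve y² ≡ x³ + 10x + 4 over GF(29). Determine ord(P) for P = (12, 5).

2P: tangent at (12, 5): λ = (3·12² + 10)/(2·5) ≡ 7/10. 10⁻¹ ≡ 3 (mod 29) since 10·3 = 30 ≡ 1, so λ ≡ 7·3 ≡ 21.
  x = λ² - 12 - 12 = 441 - 24 ≡ 11; y = λ·(12 - 11) - 5 ≡ 16. → (11, 16)
3P: (11, 16) + (12, 5). λ = (5 - 16)/(12 - 11) ≡ 18/1 mod 29. 1⁻¹ ≡ 1 (mod 29), so λ ≡ 18.
  x = λ² - 11 - 12 = 324 - 23 ≡ 11; y = λ·(11 - 11) - 16 ≡ 13. → (11, 13)
4P: (11, 13) + (12, 5). λ = (5 - 13)/(12 - 11) ≡ 21/1 mod 29. 1⁻¹ ≡ 1 (mod 29), so λ ≡ 21.
  x = λ² - 11 - 12 = 441 - 23 ≡ 12; y = λ·(11 - 12) - 13 ≡ 24. → (12, 24)
5P: (12, 24) + (12, 5): same x and y₁ ≡ -y₂, so the sum is 𝒪.
5P = 𝒪, so the order is 5.

5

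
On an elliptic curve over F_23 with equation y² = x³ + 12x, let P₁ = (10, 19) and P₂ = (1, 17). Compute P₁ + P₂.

(10, 19) + (1, 17). λ = (17 - 19)/(1 - 10) ≡ 21/14 mod 23. 14⁻¹ ≡ 5 (mod 23) since 14·5 = 70 ≡ 1, so λ ≡ 13.
  x = λ² - 10 - 1 = 169 - 11 ≡ 20; y = λ·(10 - 20) - 19 ≡ 12. → (20, 12)

(20, 12)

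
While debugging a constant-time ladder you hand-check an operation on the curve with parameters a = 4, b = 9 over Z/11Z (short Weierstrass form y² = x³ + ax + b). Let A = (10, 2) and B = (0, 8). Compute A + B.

(10, 2) + (0, 8). λ = (8 - 2)/(0 - 10) ≡ 6/1 mod 11. 1⁻¹ ≡ 1 (mod 11) since 1·1 = 1 ≡ 1, so λ ≡ 6.
  x = λ² - 10 - 0 = 36 - 10 ≡ 4; y = λ·(10 - 4) - 2 ≡ 1. → (4, 1)

(4, 1)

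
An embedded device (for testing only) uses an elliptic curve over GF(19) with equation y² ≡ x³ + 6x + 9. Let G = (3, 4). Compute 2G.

(3, 15)

tangent at (3, 4): λ = (3·3² + 6)/(2·4) ≡ 14/8. 8⁻¹ ≡ 12 (mod 19), so λ ≡ 14·12 ≡ 16.
  x = λ² - 3 - 3 = 256 - 6 ≡ 3; y = λ·(3 - 3) - 4 ≡ 15. → (3, 15)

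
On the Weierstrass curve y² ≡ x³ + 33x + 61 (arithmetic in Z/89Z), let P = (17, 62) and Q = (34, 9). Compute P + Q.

(16, 71)

(17, 62) + (34, 9). λ = (9 - 62)/(34 - 17) ≡ 36/17 mod 89. 17⁻¹ ≡ 21 (mod 89), so λ ≡ 44.
  x = λ² - 17 - 34 = 1936 - 51 ≡ 16; y = λ·(17 - 16) - 62 ≡ 71. → (16, 71)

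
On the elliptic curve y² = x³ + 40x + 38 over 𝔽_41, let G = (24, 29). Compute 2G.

(26, 9)

tangent at (24, 29): λ = (3·24² + 40)/(2·29) ≡ 5/17. 17⁻¹ ≡ 29 (mod 41) since 17·29 = 493 ≡ 1, so λ ≡ 5·29 ≡ 22.
  x = λ² - 24 - 24 = 484 - 48 ≡ 26; y = λ·(24 - 26) - 29 ≡ 9. → (26, 9)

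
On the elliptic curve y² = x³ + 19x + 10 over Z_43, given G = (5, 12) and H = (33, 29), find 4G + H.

First 4G:
Double-and-add on 4 = (100)₂. Start with G = (5, 12) for the leading 1-bit.
double: tangent at (5, 12): λ = (3·5² + 19)/(2·12) ≡ 8/24. 24⁻¹ ≡ 9 (mod 43), so λ ≡ 8·9 ≡ 29.
  x = λ² - 5 - 5 = 841 - 10 ≡ 14; y = λ·(5 - 14) - 12 ≡ 28. → (14, 28)
double: tangent at (14, 28): λ = (3·14² + 19)/(2·28) ≡ 5/13. 13⁻¹ ≡ 10 (mod 43), so λ ≡ 5·10 ≡ 7.
  x = λ² - 14 - 14 = 49 - 28 ≡ 21; y = λ·(14 - 21) - 28 ≡ 9. → (21, 9)
4G = (21, 9).
Finally 4G + H:
(21, 9) + (33, 29). λ = (29 - 9)/(33 - 21) ≡ 20/12 mod 43. 12⁻¹ ≡ 18 (mod 43), so λ ≡ 16.
  x = λ² - 21 - 33 = 256 - 54 ≡ 30; y = λ·(21 - 30) - 9 ≡ 19. → (30, 19)

(30, 19)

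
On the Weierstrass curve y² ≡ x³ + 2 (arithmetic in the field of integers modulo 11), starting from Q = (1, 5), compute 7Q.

Repeated addition: build up to 7Q.
2Q: tangent at (1, 5): λ = (3·1² + 0)/(2·5) ≡ 3/10. 10⁻¹ ≡ 10 (mod 11), so λ ≡ 3·10 ≡ 8.
  x = λ² - 1 - 1 = 64 - 2 ≡ 7; y = λ·(1 - 7) - 5 ≡ 2. → (7, 2)
3Q: (7, 2) + (1, 5). λ = (5 - 2)/(1 - 7) ≡ 3/5 mod 11. 5⁻¹ ≡ 9 (mod 11) since 5·9 = 45 ≡ 1, so λ ≡ 5.
  x = λ² - 7 - 1 = 25 - 8 ≡ 6; y = λ·(7 - 6) - 2 ≡ 3. → (6, 3)
4Q: (6, 3) + (1, 5). λ = (5 - 3)/(1 - 6) ≡ 2/6 mod 11. 6⁻¹ ≡ 2 (mod 11), so λ ≡ 4.
  x = λ² - 6 - 1 = 16 - 7 ≡ 9; y = λ·(6 - 9) - 3 ≡ 7. → (9, 7)
5Q: (9, 7) + (1, 5). λ = (5 - 7)/(1 - 9) ≡ 9/3 mod 11. 3⁻¹ ≡ 4 (mod 11), so λ ≡ 3.
  x = λ² - 9 - 1 = 9 - 10 ≡ 10; y = λ·(9 - 10) - 7 ≡ 1. → (10, 1)
6Q: (10, 1) + (1, 5). λ = (5 - 1)/(1 - 10) ≡ 4/2 mod 11. 2⁻¹ ≡ 6 (mod 11) since 2·6 = 12 ≡ 1, so λ ≡ 2.
  x = λ² - 10 - 1 = 4 - 11 ≡ 4; y = λ·(10 - 4) - 1 ≡ 0. → (4, 0)
7Q: (4, 0) + (1, 5). λ = (5 - 0)/(1 - 4) ≡ 5/8 mod 11. 8⁻¹ ≡ 7 (mod 11), so λ ≡ 2.
  x = λ² - 4 - 1 = 4 - 5 ≡ 10; y = λ·(4 - 10) - 0 ≡ 10. → (10, 10)

(10, 10)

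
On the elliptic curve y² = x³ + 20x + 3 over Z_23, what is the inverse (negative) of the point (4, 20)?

-(4, 20) = (4, -20 mod 23) = (4, 3).

(4, 3)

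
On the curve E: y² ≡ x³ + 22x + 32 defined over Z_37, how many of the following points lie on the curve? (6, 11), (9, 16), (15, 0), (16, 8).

(6, 11): 11² ≡ 10, rhs ≡ 10 → on.
(9, 16): 16² ≡ 34, rhs ≡ 34 → on.
(15, 0): 0² ≡ 0, rhs ≡ 0 → on.
(16, 8): 8² ≡ 27, rhs ≡ 3 → off.

3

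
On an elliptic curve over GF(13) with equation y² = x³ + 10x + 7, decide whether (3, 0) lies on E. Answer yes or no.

y² = 0² ≡ 0; x³ + 10x + 7 = 64 ≡ 12 (mod 13). 0 ≠ 12.

no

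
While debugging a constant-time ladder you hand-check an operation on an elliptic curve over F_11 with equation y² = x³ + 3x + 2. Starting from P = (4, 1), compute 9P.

Repeated addition: build up to 9P.
2P: tangent at (4, 1): λ = (3·4² + 3)/(2·1) ≡ 7/2. 2⁻¹ ≡ 6 (mod 11), so λ ≡ 7·6 ≡ 9.
  x = λ² - 4 - 4 = 81 - 8 ≡ 7; y = λ·(4 - 7) - 1 ≡ 5. → (7, 5)
3P: (7, 5) + (4, 1). λ = (1 - 5)/(4 - 7) ≡ 7/8 mod 11. 8⁻¹ ≡ 7 (mod 11), so λ ≡ 5.
  x = λ² - 7 - 4 = 25 - 11 ≡ 3; y = λ·(7 - 3) - 5 ≡ 4. → (3, 4)
4P: (3, 4) + (4, 1). λ = (1 - 4)/(4 - 3) ≡ 8/1 mod 11. 1⁻¹ ≡ 1 (mod 11), so λ ≡ 8.
  x = λ² - 3 - 4 = 64 - 7 ≡ 2; y = λ·(3 - 2) - 4 ≡ 4. → (2, 4)
5P: (2, 4) + (4, 1). λ = (1 - 4)/(4 - 2) ≡ 8/2 mod 11. 2⁻¹ ≡ 6 (mod 11) since 2·6 = 12 ≡ 1, so λ ≡ 4.
  x = λ² - 2 - 4 = 16 - 6 ≡ 10; y = λ·(2 - 10) - 4 ≡ 8. → (10, 8)
6P: (10, 8) + (4, 1). λ = (1 - 8)/(4 - 10) ≡ 4/5 mod 11. 5⁻¹ ≡ 9 (mod 11) since 5·9 = 45 ≡ 1, so λ ≡ 3.
  x = λ² - 10 - 4 = 9 - 14 ≡ 6; y = λ·(10 - 6) - 8 ≡ 4. → (6, 4)
7P: (6, 4) + (4, 1). λ = (1 - 4)/(4 - 6) ≡ 8/9 mod 11. 9⁻¹ ≡ 5 (mod 11) since 9·5 = 45 ≡ 1, so λ ≡ 7.
  x = λ² - 6 - 4 = 49 - 10 ≡ 6; y = λ·(6 - 6) - 4 ≡ 7. → (6, 7)
8P: (6, 7) + (4, 1). λ = (1 - 7)/(4 - 6) ≡ 5/9 mod 11. 9⁻¹ ≡ 5 (mod 11) since 9·5 = 45 ≡ 1, so λ ≡ 3.
  x = λ² - 6 - 4 = 9 - 10 ≡ 10; y = λ·(6 - 10) - 7 ≡ 3. → (10, 3)
9P: (10, 3) + (4, 1). λ = (1 - 3)/(4 - 10) ≡ 9/5 mod 11. 5⁻¹ ≡ 9 (mod 11), so λ ≡ 4.
  x = λ² - 10 - 4 = 16 - 14 ≡ 2; y = λ·(10 - 2) - 3 ≡ 7. → (2, 7)

(2, 7)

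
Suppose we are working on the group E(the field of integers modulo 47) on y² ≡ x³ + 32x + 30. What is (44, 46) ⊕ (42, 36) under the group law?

(33, 9)

(44, 46) + (42, 36). λ = (36 - 46)/(42 - 44) ≡ 37/45 mod 47. 45⁻¹ ≡ 23 (mod 47) since 45·23 = 1035 ≡ 1, so λ ≡ 5.
  x = λ² - 44 - 42 = 25 - 86 ≡ 33; y = λ·(44 - 33) - 46 ≡ 9. → (33, 9)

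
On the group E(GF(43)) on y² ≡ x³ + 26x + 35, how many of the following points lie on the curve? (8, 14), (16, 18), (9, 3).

(8, 14): 14² ≡ 24, rhs ≡ 24 → on.
(16, 18): 18² ≡ 23, rhs ≡ 32 → off.
(9, 3): 3² ≡ 9, rhs ≡ 9 → on.

2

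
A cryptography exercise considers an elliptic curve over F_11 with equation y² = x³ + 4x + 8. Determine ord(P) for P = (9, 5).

2P: tangent at (9, 5): λ = (3·9² + 4)/(2·5) ≡ 5/10. 10⁻¹ ≡ 10 (mod 11) since 10·10 = 100 ≡ 1, so λ ≡ 5·10 ≡ 6.
  x = λ² - 9 - 9 = 36 - 18 ≡ 7; y = λ·(9 - 7) - 5 ≡ 7. → (7, 7)
3P: (7, 7) + (9, 5). λ = (5 - 7)/(9 - 7) ≡ 9/2 mod 11. 2⁻¹ ≡ 6 (mod 11), so λ ≡ 10.
  x = λ² - 7 - 9 = 100 - 16 ≡ 7; y = λ·(7 - 7) - 7 ≡ 4. → (7, 4)
4P: (7, 4) + (9, 5). λ = (5 - 4)/(9 - 7) ≡ 1/2 mod 11. 2⁻¹ ≡ 6 (mod 11), so λ ≡ 6.
  x = λ² - 7 - 9 = 36 - 16 ≡ 9; y = λ·(7 - 9) - 4 ≡ 6. → (9, 6)
5P: (9, 6) + (9, 5): same x and y₁ ≡ -y₂, so the sum is the point at infinity.
5P = the point at infinity, so the order is 5.

5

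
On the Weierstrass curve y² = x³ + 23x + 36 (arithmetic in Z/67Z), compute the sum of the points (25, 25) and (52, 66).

(6, 51)

(25, 25) + (52, 66). λ = (66 - 25)/(52 - 25) ≡ 41/27 mod 67. 27⁻¹ ≡ 5 (mod 67), so λ ≡ 4.
  x = λ² - 25 - 52 = 16 - 77 ≡ 6; y = λ·(25 - 6) - 25 ≡ 51. → (6, 51)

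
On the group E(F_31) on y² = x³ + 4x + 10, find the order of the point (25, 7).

2P: tangent at (25, 7): λ = (3·25² + 4)/(2·7) ≡ 19/14. 14⁻¹ ≡ 20 (mod 31) since 14·20 = 280 ≡ 1, so λ ≡ 19·20 ≡ 8.
  x = λ² - 25 - 25 = 64 - 50 ≡ 14; y = λ·(25 - 14) - 7 ≡ 19. → (14, 19)
3P: (14, 19) + (25, 7). λ = (7 - 19)/(25 - 14) ≡ 19/11 mod 31. 11⁻¹ ≡ 17 (mod 31), so λ ≡ 13.
  x = λ² - 14 - 25 = 169 - 39 ≡ 6; y = λ·(14 - 6) - 19 ≡ 23. → (6, 23)
4P: (6, 23) + (25, 7). λ = (7 - 23)/(25 - 6) ≡ 15/19 mod 31. 19⁻¹ ≡ 18 (mod 31) since 19·18 = 342 ≡ 1, so λ ≡ 22.
  x = λ² - 6 - 25 = 484 - 31 ≡ 19; y = λ·(6 - 19) - 23 ≡ 1. → (19, 1)
5P: (19, 1) + (25, 7). λ = (7 - 1)/(25 - 19) ≡ 6/6 mod 31. 6⁻¹ ≡ 26 (mod 31), so λ ≡ 1.
  x = λ² - 19 - 25 = 1 - 44 ≡ 19; y = λ·(19 - 19) - 1 ≡ 30. → (19, 30)
6P: (19, 30) + (25, 7). λ = (7 - 30)/(25 - 19) ≡ 8/6 mod 31. 6⁻¹ ≡ 26 (mod 31), so λ ≡ 22.
  x = λ² - 19 - 25 = 484 - 44 ≡ 6; y = λ·(19 - 6) - 30 ≡ 8. → (6, 8)
7P: (6, 8) + (25, 7). λ = (7 - 8)/(25 - 6) ≡ 30/19 mod 31. 19⁻¹ ≡ 18 (mod 31) since 19·18 = 342 ≡ 1, so λ ≡ 13.
  x = λ² - 6 - 25 = 169 - 31 ≡ 14; y = λ·(6 - 14) - 8 ≡ 12. → (14, 12)
8P: (14, 12) + (25, 7). λ = (7 - 12)/(25 - 14) ≡ 26/11 mod 31. 11⁻¹ ≡ 17 (mod 31) since 11·17 = 187 ≡ 1, so λ ≡ 8.
  x = λ² - 14 - 25 = 64 - 39 ≡ 25; y = λ·(14 - 25) - 12 ≡ 24. → (25, 24)
9P: (25, 24) + (25, 7): same x and y₁ ≡ -y₂, so the sum is O.
9P = O, so the order is 9.

9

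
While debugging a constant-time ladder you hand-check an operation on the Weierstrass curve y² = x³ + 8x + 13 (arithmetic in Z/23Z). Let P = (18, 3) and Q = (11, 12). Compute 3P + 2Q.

First 3P:
Repeated addition: build up to 3P.
2P: tangent at (18, 3): λ = (3·18² + 8)/(2·3) ≡ 14/6. 6⁻¹ ≡ 4 (mod 23) since 6·4 = 24 ≡ 1, so λ ≡ 14·4 ≡ 10.
  x = λ² - 18 - 18 = 100 - 36 ≡ 18; y = λ·(18 - 18) - 3 ≡ 20. → (18, 20)
3P: (18, 20) + (18, 3): same x and y₁ ≡ -y₂, so the sum is ∞.
3P = ∞.
Next 2Q:
Repeated addition: build up to 2Q.
2Q: tangent at (11, 12): λ = (3·11² + 8)/(2·12) ≡ 3/1. 1⁻¹ ≡ 1 (mod 23) since 1·1 = 1 ≡ 1, so λ ≡ 3·1 ≡ 3.
  x = λ² - 11 - 11 = 9 - 22 ≡ 10; y = λ·(11 - 10) - 12 ≡ 14. → (10, 14)
2Q = (10, 14).
Finally 3P + 2Q:
∞ + (10, 14) = (10, 14) (identity).

(10, 14)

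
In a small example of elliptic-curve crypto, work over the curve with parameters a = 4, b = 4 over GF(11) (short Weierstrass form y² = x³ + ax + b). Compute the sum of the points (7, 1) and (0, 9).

(7, 1) + (0, 9). λ = (9 - 1)/(0 - 7) ≡ 8/4 mod 11. 4⁻¹ ≡ 3 (mod 11), so λ ≡ 2.
  x = λ² - 7 - 0 = 4 - 7 ≡ 8; y = λ·(7 - 8) - 1 ≡ 8. → (8, 8)

(8, 8)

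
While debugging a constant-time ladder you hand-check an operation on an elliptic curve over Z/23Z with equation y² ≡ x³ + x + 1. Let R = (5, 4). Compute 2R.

tangent at (5, 4): λ = (3·5² + 1)/(2·4) ≡ 7/8. 8⁻¹ ≡ 3 (mod 23), so λ ≡ 7·3 ≡ 21.
  x = λ² - 5 - 5 = 441 - 10 ≡ 17; y = λ·(5 - 17) - 4 ≡ 20. → (17, 20)

(17, 20)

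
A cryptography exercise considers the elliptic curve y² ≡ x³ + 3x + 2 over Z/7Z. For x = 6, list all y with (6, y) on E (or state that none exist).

none

x³ + 3x + 2 = 236 ≡ 5 (mod 7).
5 is a non-residue mod 7; no y exists.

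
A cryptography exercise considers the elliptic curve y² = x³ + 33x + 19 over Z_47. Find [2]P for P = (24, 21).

(24, 26)

tangent at (24, 21): λ = (3·24² + 33)/(2·21) ≡ 22/42. 42⁻¹ ≡ 28 (mod 47) since 42·28 = 1176 ≡ 1, so λ ≡ 22·28 ≡ 5.
  x = λ² - 24 - 24 = 25 - 48 ≡ 24; y = λ·(24 - 24) - 21 ≡ 26. → (24, 26)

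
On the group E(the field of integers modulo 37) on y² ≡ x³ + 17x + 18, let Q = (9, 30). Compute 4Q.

Repeated addition: build up to 4Q.
2Q: tangent at (9, 30): λ = (3·9² + 17)/(2·30) ≡ 1/23. 23⁻¹ ≡ 29 (mod 37), so λ ≡ 1·29 ≡ 29.
  x = λ² - 9 - 9 = 841 - 18 ≡ 9; y = λ·(9 - 9) - 30 ≡ 7. → (9, 7)
3Q: (9, 7) + (9, 30): same x and y₁ ≡ -y₂, so the sum is ∞.
4Q: ∞ + (9, 30) = (9, 30) (identity).

(9, 30)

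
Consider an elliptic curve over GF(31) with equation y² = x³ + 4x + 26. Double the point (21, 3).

tangent at (21, 3): λ = (3·21² + 4)/(2·3) ≡ 25/6. 6⁻¹ ≡ 26 (mod 31), so λ ≡ 25·26 ≡ 30.
  x = λ² - 21 - 21 = 900 - 42 ≡ 21; y = λ·(21 - 21) - 3 ≡ 28. → (21, 28)

(21, 28)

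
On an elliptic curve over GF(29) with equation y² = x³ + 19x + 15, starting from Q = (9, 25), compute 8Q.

(9, 25)

Double-and-add on 8 = (1000)₂. Start with Q = (9, 25) for the leading 1-bit.
double: tangent at (9, 25): λ = (3·9² + 19)/(2·25) ≡ 1/21. 21⁻¹ ≡ 18 (mod 29), so λ ≡ 1·18 ≡ 18.
  x = λ² - 9 - 9 = 324 - 18 ≡ 16; y = λ·(9 - 16) - 25 ≡ 23. → (16, 23)
double: tangent at (16, 23): λ = (3·16² + 19)/(2·23) ≡ 4/17. 17⁻¹ ≡ 12 (mod 29), so λ ≡ 4·12 ≡ 19.
  x = λ² - 16 - 16 = 361 - 32 ≡ 10; y = λ·(16 - 10) - 23 ≡ 4. → (10, 4)
double: tangent at (10, 4): λ = (3·10² + 19)/(2·4) ≡ 0/8. 8⁻¹ ≡ 11 (mod 29), so λ ≡ 0·11 ≡ 0.
  x = λ² - 10 - 10 = 0 - 20 ≡ 9; y = λ·(10 - 9) - 4 ≡ 25. → (9, 25)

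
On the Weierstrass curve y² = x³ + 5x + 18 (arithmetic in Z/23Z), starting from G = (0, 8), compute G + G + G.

Repeated addition: build up to 3G.
2G: tangent at (0, 8): λ = (3·0² + 5)/(2·8) ≡ 5/16. 16⁻¹ ≡ 13 (mod 23), so λ ≡ 5·13 ≡ 19.
  x = λ² - 0 - 0 = 361 - 0 ≡ 16; y = λ·(0 - 16) - 8 ≡ 10. → (16, 10)
3G: (16, 10) + (0, 8). λ = (8 - 10)/(0 - 16) ≡ 21/7 mod 23. 7⁻¹ ≡ 10 (mod 23) since 7·10 = 70 ≡ 1, so λ ≡ 3.
  x = λ² - 16 - 0 = 9 - 16 ≡ 16; y = λ·(16 - 16) - 10 ≡ 13. → (16, 13)

(16, 13)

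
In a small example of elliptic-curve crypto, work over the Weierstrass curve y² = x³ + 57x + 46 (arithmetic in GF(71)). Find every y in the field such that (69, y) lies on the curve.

none

x³ + 57x + 46 = 332488 ≡ 66 (mod 71).
66 is a non-residue mod 71; no y exists.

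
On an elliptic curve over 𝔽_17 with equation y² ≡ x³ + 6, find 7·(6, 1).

Write P = (6, 1).
Double-and-add on 7 = (111)₂. Start with P = (6, 1) for the leading 1-bit.
double: tangent at (6, 1): λ = (3·6² + 0)/(2·1) ≡ 6/2. 2⁻¹ ≡ 9 (mod 17) since 2·9 = 18 ≡ 1, so λ ≡ 6·9 ≡ 3.
  x = λ² - 6 - 6 = 9 - 12 ≡ 14; y = λ·(6 - 14) - 1 ≡ 9. → (14, 9)
add P: (14, 9) + (6, 1). λ = (1 - 9)/(6 - 14) ≡ 9/9 mod 17. 9⁻¹ ≡ 2 (mod 17) since 9·2 = 18 ≡ 1, so λ ≡ 1.
  x = λ² - 14 - 6 = 1 - 20 ≡ 15; y = λ·(14 - 15) - 9 ≡ 7. → (15, 7)
double: tangent at (15, 7): λ = (3·15² + 0)/(2·7) ≡ 12/14. 14⁻¹ ≡ 11 (mod 17), so λ ≡ 12·11 ≡ 13.
  x = λ² - 15 - 15 = 169 - 30 ≡ 3; y = λ·(15 - 3) - 7 ≡ 13. → (3, 13)
add P: (3, 13) + (6, 1). λ = (1 - 13)/(6 - 3) ≡ 5/3 mod 17. 3⁻¹ ≡ 6 (mod 17) since 3·6 = 18 ≡ 1, so λ ≡ 13.
  x = λ² - 3 - 6 = 169 - 9 ≡ 7; y = λ·(3 - 7) - 13 ≡ 3. → (7, 3)

(7, 3)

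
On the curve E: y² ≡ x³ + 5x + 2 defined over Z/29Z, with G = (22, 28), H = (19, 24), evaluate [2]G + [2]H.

(19, 24)

First 2G:
Repeated addition: build up to 2G.
2G: tangent at (22, 28): λ = (3·22² + 5)/(2·28) ≡ 7/27. 27⁻¹ ≡ 14 (mod 29), so λ ≡ 7·14 ≡ 11.
  x = λ² - 22 - 22 = 121 - 44 ≡ 19; y = λ·(22 - 19) - 28 ≡ 5. → (19, 5)
2G = (19, 5).
Next 2H:
Repeated addition: build up to 2H.
2H: tangent at (19, 24): λ = (3·19² + 5)/(2·24) ≡ 15/19. 19⁻¹ ≡ 26 (mod 29), so λ ≡ 15·26 ≡ 13.
  x = λ² - 19 - 19 = 169 - 38 ≡ 15; y = λ·(19 - 15) - 24 ≡ 28. → (15, 28)
2H = (15, 28).
Finally 2G + 2H:
(19, 5) + (15, 28). λ = (28 - 5)/(15 - 19) ≡ 23/25 mod 29. 25⁻¹ ≡ 7 (mod 29), so λ ≡ 16.
  x = λ² - 19 - 15 = 256 - 34 ≡ 19; y = λ·(19 - 19) - 5 ≡ 24. → (19, 24)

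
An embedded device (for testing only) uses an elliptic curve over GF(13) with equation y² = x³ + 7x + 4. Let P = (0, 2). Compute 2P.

tangent at (0, 2): λ = (3·0² + 7)/(2·2) ≡ 7/4. 4⁻¹ ≡ 10 (mod 13), so λ ≡ 7·10 ≡ 5.
  x = λ² - 0 - 0 = 25 - 0 ≡ 12; y = λ·(0 - 12) - 2 ≡ 3. → (12, 3)

(12, 3)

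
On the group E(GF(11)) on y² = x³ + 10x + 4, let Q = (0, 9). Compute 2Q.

(9, 8)

tangent at (0, 9): λ = (3·0² + 10)/(2·9) ≡ 10/7. 7⁻¹ ≡ 8 (mod 11), so λ ≡ 10·8 ≡ 3.
  x = λ² - 0 - 0 = 9 - 0 ≡ 9; y = λ·(0 - 9) - 9 ≡ 8. → (9, 8)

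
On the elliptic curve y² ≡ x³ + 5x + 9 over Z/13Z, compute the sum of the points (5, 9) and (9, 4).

(3, 8)

(5, 9) + (9, 4). λ = (4 - 9)/(9 - 5) ≡ 8/4 mod 13. 4⁻¹ ≡ 10 (mod 13) since 4·10 = 40 ≡ 1, so λ ≡ 2.
  x = λ² - 5 - 9 = 4 - 14 ≡ 3; y = λ·(5 - 3) - 9 ≡ 8. → (3, 8)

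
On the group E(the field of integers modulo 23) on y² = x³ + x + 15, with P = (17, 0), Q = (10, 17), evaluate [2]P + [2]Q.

First 2P:
Repeated addition: build up to 2P.
2P: (17, 0) + (17, 0): same x and y₁ ≡ -y₂, so the sum is O.
2P = O.
Next 2Q:
Repeated addition: build up to 2Q.
2Q: tangent at (10, 17): λ = (3·10² + 1)/(2·17) ≡ 2/11. 11⁻¹ ≡ 21 (mod 23) since 11·21 = 231 ≡ 1, so λ ≡ 2·21 ≡ 19.
  x = λ² - 10 - 10 = 361 - 20 ≡ 19; y = λ·(10 - 19) - 17 ≡ 19. → (19, 19)
2Q = (19, 19).
Finally 2P + 2Q:
O + (19, 19) = (19, 19) (identity).

(19, 19)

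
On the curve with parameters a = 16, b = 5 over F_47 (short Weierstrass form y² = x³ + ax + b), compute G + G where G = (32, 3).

(25, 12)

tangent at (32, 3): λ = (3·32² + 16)/(2·3) ≡ 33/6. 6⁻¹ ≡ 8 (mod 47), so λ ≡ 33·8 ≡ 29.
  x = λ² - 32 - 32 = 841 - 64 ≡ 25; y = λ·(32 - 25) - 3 ≡ 12. → (25, 12)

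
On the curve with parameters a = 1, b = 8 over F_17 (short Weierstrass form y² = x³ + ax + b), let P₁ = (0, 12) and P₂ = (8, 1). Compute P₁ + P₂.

(0, 5)

(0, 12) + (8, 1). λ = (1 - 12)/(8 - 0) ≡ 6/8 mod 17. 8⁻¹ ≡ 15 (mod 17) since 8·15 = 120 ≡ 1, so λ ≡ 5.
  x = λ² - 0 - 8 = 25 - 8 ≡ 0; y = λ·(0 - 0) - 12 ≡ 5. → (0, 5)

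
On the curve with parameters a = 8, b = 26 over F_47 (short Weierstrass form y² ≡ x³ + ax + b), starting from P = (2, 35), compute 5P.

(39, 22)

Repeated addition: build up to 5P.
2P: tangent at (2, 35): λ = (3·2² + 8)/(2·35) ≡ 20/23. 23⁻¹ ≡ 45 (mod 47), so λ ≡ 20·45 ≡ 7.
  x = λ² - 2 - 2 = 49 - 4 ≡ 45; y = λ·(2 - 45) - 35 ≡ 40. → (45, 40)
3P: (45, 40) + (2, 35). λ = (35 - 40)/(2 - 45) ≡ 42/4 mod 47. 4⁻¹ ≡ 12 (mod 47) since 4·12 = 48 ≡ 1, so λ ≡ 34.
  x = λ² - 45 - 2 = 1156 - 47 ≡ 28; y = λ·(45 - 28) - 40 ≡ 21. → (28, 21)
4P: (28, 21) + (2, 35). λ = (35 - 21)/(2 - 28) ≡ 14/21 mod 47. 21⁻¹ ≡ 9 (mod 47), so λ ≡ 32.
  x = λ² - 28 - 2 = 1024 - 30 ≡ 7; y = λ·(28 - 7) - 21 ≡ 40. → (7, 40)
5P: (7, 40) + (2, 35). λ = (35 - 40)/(2 - 7) ≡ 42/42 mod 47. 42⁻¹ ≡ 28 (mod 47) since 42·28 = 1176 ≡ 1, so λ ≡ 1.
  x = λ² - 7 - 2 = 1 - 9 ≡ 39; y = λ·(7 - 39) - 40 ≡ 22. → (39, 22)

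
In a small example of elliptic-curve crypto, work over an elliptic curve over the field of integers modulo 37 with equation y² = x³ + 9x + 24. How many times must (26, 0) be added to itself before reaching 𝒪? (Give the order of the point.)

2P: (26, 0) + (26, 0): same x and y₁ ≡ -y₂, so the sum is 𝒪.
2P = 𝒪, so the order is 2.

2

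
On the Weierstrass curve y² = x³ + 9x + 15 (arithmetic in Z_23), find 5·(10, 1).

Write G = (10, 1).
Repeated addition: build up to 5G.
2G: tangent at (10, 1): λ = (3·10² + 9)/(2·1) ≡ 10/2. 2⁻¹ ≡ 12 (mod 23) since 2·12 = 24 ≡ 1, so λ ≡ 10·12 ≡ 5.
  x = λ² - 10 - 10 = 25 - 20 ≡ 5; y = λ·(10 - 5) - 1 ≡ 1. → (5, 1)
3G: (5, 1) + (10, 1). λ = (1 - 1)/(10 - 5) ≡ 0/5 mod 23. 5⁻¹ ≡ 14 (mod 23), so λ ≡ 0.
  x = λ² - 5 - 10 = 0 - 15 ≡ 8; y = λ·(5 - 8) - 1 ≡ 22. → (8, 22)
4G: (8, 22) + (10, 1). λ = (1 - 22)/(10 - 8) ≡ 2/2 mod 23. 2⁻¹ ≡ 12 (mod 23), so λ ≡ 1.
  x = λ² - 8 - 10 = 1 - 18 ≡ 6; y = λ·(8 - 6) - 22 ≡ 3. → (6, 3)
5G: (6, 3) + (10, 1). λ = (1 - 3)/(10 - 6) ≡ 21/4 mod 23. 4⁻¹ ≡ 6 (mod 23), so λ ≡ 11.
  x = λ² - 6 - 10 = 121 - 16 ≡ 13; y = λ·(6 - 13) - 3 ≡ 12. → (13, 12)

(13, 12)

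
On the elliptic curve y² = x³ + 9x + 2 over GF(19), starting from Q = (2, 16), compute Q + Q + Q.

(8, 15)

Repeated addition: build up to 3Q.
2Q: tangent at (2, 16): λ = (3·2² + 9)/(2·16) ≡ 2/13. 13⁻¹ ≡ 3 (mod 19), so λ ≡ 2·3 ≡ 6.
  x = λ² - 2 - 2 = 36 - 4 ≡ 13; y = λ·(2 - 13) - 16 ≡ 13. → (13, 13)
3Q: (13, 13) + (2, 16). λ = (16 - 13)/(2 - 13) ≡ 3/8 mod 19. 8⁻¹ ≡ 12 (mod 19), so λ ≡ 17.
  x = λ² - 13 - 2 = 289 - 15 ≡ 8; y = λ·(13 - 8) - 13 ≡ 15. → (8, 15)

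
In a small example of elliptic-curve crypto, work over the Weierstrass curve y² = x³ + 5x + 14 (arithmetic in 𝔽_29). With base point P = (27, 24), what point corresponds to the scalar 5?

(10, 7)

Repeated addition: build up to 5P.
2P: tangent at (27, 24): λ = (3·27² + 5)/(2·24) ≡ 17/19. 19⁻¹ ≡ 26 (mod 29), so λ ≡ 17·26 ≡ 7.
  x = λ² - 27 - 27 = 49 - 54 ≡ 24; y = λ·(27 - 24) - 24 ≡ 26. → (24, 26)
3P: (24, 26) + (27, 24). λ = (24 - 26)/(27 - 24) ≡ 27/3 mod 29. 3⁻¹ ≡ 10 (mod 29), so λ ≡ 9.
  x = λ² - 24 - 27 = 81 - 51 ≡ 1; y = λ·(24 - 1) - 26 ≡ 7. → (1, 7)
4P: (1, 7) + (27, 24). λ = (24 - 7)/(27 - 1) ≡ 17/26 mod 29. 26⁻¹ ≡ 19 (mod 29), so λ ≡ 4.
  x = λ² - 1 - 27 = 16 - 28 ≡ 17; y = λ·(1 - 17) - 7 ≡ 16. → (17, 16)
5P: (17, 16) + (27, 24). λ = (24 - 16)/(27 - 17) ≡ 8/10 mod 29. 10⁻¹ ≡ 3 (mod 29), so λ ≡ 24.
  x = λ² - 17 - 27 = 576 - 44 ≡ 10; y = λ·(17 - 10) - 16 ≡ 7. → (10, 7)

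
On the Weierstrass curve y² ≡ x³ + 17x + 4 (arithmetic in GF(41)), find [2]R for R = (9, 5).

tangent at (9, 5): λ = (3·9² + 17)/(2·5) ≡ 14/10. 10⁻¹ ≡ 37 (mod 41) since 10·37 = 370 ≡ 1, so λ ≡ 14·37 ≡ 26.
  x = λ² - 9 - 9 = 676 - 18 ≡ 2; y = λ·(9 - 2) - 5 ≡ 13. → (2, 13)

(2, 13)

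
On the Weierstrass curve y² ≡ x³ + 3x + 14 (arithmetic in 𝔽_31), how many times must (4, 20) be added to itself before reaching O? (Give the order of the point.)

2P: tangent at (4, 20): λ = (3·4² + 3)/(2·20) ≡ 20/9. 9⁻¹ ≡ 7 (mod 31), so λ ≡ 20·7 ≡ 16.
  x = λ² - 4 - 4 = 256 - 8 ≡ 0; y = λ·(4 - 0) - 20 ≡ 13. → (0, 13)
3P: (0, 13) + (4, 20). λ = (20 - 13)/(4 - 0) ≡ 7/4 mod 31. 4⁻¹ ≡ 8 (mod 31), so λ ≡ 25.
  x = λ² - 0 - 4 = 625 - 4 ≡ 1; y = λ·(0 - 1) - 13 ≡ 24. → (1, 24)
4P: (1, 24) + (4, 20). λ = (20 - 24)/(4 - 1) ≡ 27/3 mod 31. 3⁻¹ ≡ 21 (mod 31), so λ ≡ 9.
  x = λ² - 1 - 4 = 81 - 5 ≡ 14; y = λ·(1 - 14) - 24 ≡ 14. → (14, 14)
5P: (14, 14) + (4, 20). λ = (20 - 14)/(4 - 14) ≡ 6/21 mod 31. 21⁻¹ ≡ 3 (mod 31), so λ ≡ 18.
  x = λ² - 14 - 4 = 324 - 18 ≡ 27; y = λ·(14 - 27) - 14 ≡ 0. → (27, 0)
6P: (27, 0) + (4, 20). λ = (20 - 0)/(4 - 27) ≡ 20/8 mod 31. 8⁻¹ ≡ 4 (mod 31), so λ ≡ 18.
  x = λ² - 27 - 4 = 324 - 31 ≡ 14; y = λ·(27 - 14) - 0 ≡ 17. → (14, 17)
7P: (14, 17) + (4, 20). λ = (20 - 17)/(4 - 14) ≡ 3/21 mod 31. 21⁻¹ ≡ 3 (mod 31) since 21·3 = 63 ≡ 1, so λ ≡ 9.
  x = λ² - 14 - 4 = 81 - 18 ≡ 1; y = λ·(14 - 1) - 17 ≡ 7. → (1, 7)
8P: (1, 7) + (4, 20). λ = (20 - 7)/(4 - 1) ≡ 13/3 mod 31. 3⁻¹ ≡ 21 (mod 31) since 3·21 = 63 ≡ 1, so λ ≡ 25.
  x = λ² - 1 - 4 = 625 - 5 ≡ 0; y = λ·(1 - 0) - 7 ≡ 18. → (0, 18)
9P: (0, 18) + (4, 20). λ = (20 - 18)/(4 - 0) ≡ 2/4 mod 31. 4⁻¹ ≡ 8 (mod 31), so λ ≡ 16.
  x = λ² - 0 - 4 = 256 - 4 ≡ 4; y = λ·(0 - 4) - 18 ≡ 11. → (4, 11)
10P: (4, 11) + (4, 20): same x and y₁ ≡ -y₂, so the sum is O.
10P = O, so the order is 10.

10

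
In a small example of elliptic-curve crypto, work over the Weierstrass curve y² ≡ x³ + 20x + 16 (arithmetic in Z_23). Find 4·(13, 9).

Write P = (13, 9).
Double-and-add on 4 = (100)₂. Start with P = (13, 9) for the leading 1-bit.
double: tangent at (13, 9): λ = (3·13² + 20)/(2·9) ≡ 21/18. 18⁻¹ ≡ 9 (mod 23), so λ ≡ 21·9 ≡ 5.
  x = λ² - 13 - 13 = 25 - 26 ≡ 22; y = λ·(13 - 22) - 9 ≡ 15. → (22, 15)
double: tangent at (22, 15): λ = (3·22² + 20)/(2·15) ≡ 0/7. 7⁻¹ ≡ 10 (mod 23) since 7·10 = 70 ≡ 1, so λ ≡ 0·10 ≡ 0.
  x = λ² - 22 - 22 = 0 - 44 ≡ 2; y = λ·(22 - 2) - 15 ≡ 8. → (2, 8)

(2, 8)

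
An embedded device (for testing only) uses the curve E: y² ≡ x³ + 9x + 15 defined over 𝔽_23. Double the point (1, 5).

tangent at (1, 5): λ = (3·1² + 9)/(2·5) ≡ 12/10. 10⁻¹ ≡ 7 (mod 23), so λ ≡ 12·7 ≡ 15.
  x = λ² - 1 - 1 = 225 - 2 ≡ 16; y = λ·(1 - 16) - 5 ≡ 0. → (16, 0)

(16, 0)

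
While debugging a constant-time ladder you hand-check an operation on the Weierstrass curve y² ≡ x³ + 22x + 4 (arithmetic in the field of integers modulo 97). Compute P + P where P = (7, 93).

(67, 59)

tangent at (7, 93): λ = (3·7² + 22)/(2·93) ≡ 72/89. 89⁻¹ ≡ 12 (mod 97), so λ ≡ 72·12 ≡ 88.
  x = λ² - 7 - 7 = 7744 - 14 ≡ 67; y = λ·(7 - 67) - 93 ≡ 59. → (67, 59)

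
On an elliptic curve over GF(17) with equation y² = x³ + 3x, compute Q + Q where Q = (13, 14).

tangent at (13, 14): λ = (3·13² + 3)/(2·14) ≡ 0/11. 11⁻¹ ≡ 14 (mod 17), so λ ≡ 0·14 ≡ 0.
  x = λ² - 13 - 13 = 0 - 26 ≡ 8; y = λ·(13 - 8) - 14 ≡ 3. → (8, 3)

(8, 3)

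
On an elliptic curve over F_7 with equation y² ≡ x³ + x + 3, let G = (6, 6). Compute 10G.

(6, 6)

Repeated addition: build up to 10G.
2G: tangent at (6, 6): λ = (3·6² + 1)/(2·6) ≡ 4/5. 5⁻¹ ≡ 3 (mod 7), so λ ≡ 4·3 ≡ 5.
  x = λ² - 6 - 6 = 25 - 12 ≡ 6; y = λ·(6 - 6) - 6 ≡ 1. → (6, 1)
3G: (6, 1) + (6, 6): same x and y₁ ≡ -y₂, so the sum is 𝒪.
4G: 𝒪 + (6, 6) = (6, 6) (identity).
5G: tangent at (6, 6): λ = (3·6² + 1)/(2·6) ≡ 4/5. 5⁻¹ ≡ 3 (mod 7) since 5·3 = 15 ≡ 1, so λ ≡ 4·3 ≡ 5.
  x = λ² - 6 - 6 = 25 - 12 ≡ 6; y = λ·(6 - 6) - 6 ≡ 1. → (6, 1)
6G: (6, 1) + (6, 6): same x and y₁ ≡ -y₂, so the sum is 𝒪.
7G: 𝒪 + (6, 6) = (6, 6) (identity).
8G: tangent at (6, 6): λ = (3·6² + 1)/(2·6) ≡ 4/5. 5⁻¹ ≡ 3 (mod 7) since 5·3 = 15 ≡ 1, so λ ≡ 4·3 ≡ 5.
  x = λ² - 6 - 6 = 25 - 12 ≡ 6; y = λ·(6 - 6) - 6 ≡ 1. → (6, 1)
9G: (6, 1) + (6, 6): same x and y₁ ≡ -y₂, so the sum is 𝒪.
10G: 𝒪 + (6, 6) = (6, 6) (identity).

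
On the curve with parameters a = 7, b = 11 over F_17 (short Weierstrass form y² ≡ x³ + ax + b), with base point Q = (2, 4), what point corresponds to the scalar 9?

Double-and-add on 9 = (1001)₂. Start with Q = (2, 4) for the leading 1-bit.
double: tangent at (2, 4): λ = (3·2² + 7)/(2·4) ≡ 2/8. 8⁻¹ ≡ 15 (mod 17) since 8·15 = 120 ≡ 1, so λ ≡ 2·15 ≡ 13.
  x = λ² - 2 - 2 = 169 - 4 ≡ 12; y = λ·(2 - 12) - 4 ≡ 2. → (12, 2)
double: tangent at (12, 2): λ = (3·12² + 7)/(2·2) ≡ 14/4. 4⁻¹ ≡ 13 (mod 17), so λ ≡ 14·13 ≡ 12.
  x = λ² - 12 - 12 = 144 - 24 ≡ 1; y = λ·(12 - 1) - 2 ≡ 11. → (1, 11)
double: tangent at (1, 11): λ = (3·1² + 7)/(2·11) ≡ 10/5. 5⁻¹ ≡ 7 (mod 17), so λ ≡ 10·7 ≡ 2.
  x = λ² - 1 - 1 = 4 - 2 ≡ 2; y = λ·(1 - 2) - 11 ≡ 4. → (2, 4)
add Q: tangent at (2, 4): λ = (3·2² + 7)/(2·4) ≡ 2/8. 8⁻¹ ≡ 15 (mod 17), so λ ≡ 2·15 ≡ 13.
  x = λ² - 2 - 2 = 169 - 4 ≡ 12; y = λ·(2 - 12) - 4 ≡ 2. → (12, 2)

(12, 2)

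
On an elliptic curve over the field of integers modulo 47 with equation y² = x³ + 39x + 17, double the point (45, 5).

tangent at (45, 5): λ = (3·45² + 39)/(2·5) ≡ 4/10. 10⁻¹ ≡ 33 (mod 47) since 10·33 = 330 ≡ 1, so λ ≡ 4·33 ≡ 38.
  x = λ² - 45 - 45 = 1444 - 90 ≡ 38; y = λ·(45 - 38) - 5 ≡ 26. → (38, 26)

(38, 26)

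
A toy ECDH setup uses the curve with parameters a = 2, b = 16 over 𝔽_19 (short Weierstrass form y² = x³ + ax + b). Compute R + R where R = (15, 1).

tangent at (15, 1): λ = (3·15² + 2)/(2·1) ≡ 12/2. 2⁻¹ ≡ 10 (mod 19), so λ ≡ 12·10 ≡ 6.
  x = λ² - 15 - 15 = 36 - 30 ≡ 6; y = λ·(15 - 6) - 1 ≡ 15. → (6, 15)

(6, 15)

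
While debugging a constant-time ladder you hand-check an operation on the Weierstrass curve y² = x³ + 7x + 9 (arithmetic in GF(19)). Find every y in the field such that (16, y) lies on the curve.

none

x³ + 7x + 9 = 4217 ≡ 18 (mod 19).
18 is a non-residue mod 19; no y exists.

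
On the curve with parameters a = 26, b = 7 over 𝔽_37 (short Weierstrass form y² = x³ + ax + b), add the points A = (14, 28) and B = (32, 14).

(35, 13)

(14, 28) + (32, 14). λ = (14 - 28)/(32 - 14) ≡ 23/18 mod 37. 18⁻¹ ≡ 35 (mod 37) since 18·35 = 630 ≡ 1, so λ ≡ 28.
  x = λ² - 14 - 32 = 784 - 46 ≡ 35; y = λ·(14 - 35) - 28 ≡ 13. → (35, 13)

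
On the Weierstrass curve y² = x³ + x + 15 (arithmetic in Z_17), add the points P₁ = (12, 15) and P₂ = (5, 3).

(12, 15) + (5, 3). λ = (3 - 15)/(5 - 12) ≡ 5/10 mod 17. 10⁻¹ ≡ 12 (mod 17), so λ ≡ 9.
  x = λ² - 12 - 5 = 81 - 17 ≡ 13; y = λ·(12 - 13) - 15 ≡ 10. → (13, 10)

(13, 10)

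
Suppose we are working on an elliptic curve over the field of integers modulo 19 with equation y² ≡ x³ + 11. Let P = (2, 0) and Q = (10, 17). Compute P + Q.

(13, 17)

(2, 0) + (10, 17). λ = (17 - 0)/(10 - 2) ≡ 17/8 mod 19. 8⁻¹ ≡ 12 (mod 19) since 8·12 = 96 ≡ 1, so λ ≡ 14.
  x = λ² - 2 - 10 = 196 - 12 ≡ 13; y = λ·(2 - 13) - 0 ≡ 17. → (13, 17)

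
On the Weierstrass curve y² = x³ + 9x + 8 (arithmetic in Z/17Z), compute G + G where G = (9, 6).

tangent at (9, 6): λ = (3·9² + 9)/(2·6) ≡ 14/12. 12⁻¹ ≡ 10 (mod 17), so λ ≡ 14·10 ≡ 4.
  x = λ² - 9 - 9 = 16 - 18 ≡ 15; y = λ·(9 - 15) - 6 ≡ 4. → (15, 4)

(15, 4)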